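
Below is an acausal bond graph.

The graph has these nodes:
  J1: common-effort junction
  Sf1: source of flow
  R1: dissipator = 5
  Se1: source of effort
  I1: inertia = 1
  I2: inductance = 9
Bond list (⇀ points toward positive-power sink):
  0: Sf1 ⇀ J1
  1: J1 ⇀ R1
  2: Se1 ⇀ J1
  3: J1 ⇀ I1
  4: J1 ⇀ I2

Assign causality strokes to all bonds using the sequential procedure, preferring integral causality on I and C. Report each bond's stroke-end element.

b0 |Sf1  (Sf1 fixes flow; stroke at Sf1)
b2 |J1  (Se1 (Se) sets effort on bond)
b1 |R1  (0-jn J1 has e-setter on 2)
b3 |I1  (common-e at J1 fixed by 2)
b4 |I2  (common-e at J1 fixed by 2)

bond 0 stroke→Sf1
bond 1 stroke→R1
bond 2 stroke→J1
bond 3 stroke→I1
bond 4 stroke→I2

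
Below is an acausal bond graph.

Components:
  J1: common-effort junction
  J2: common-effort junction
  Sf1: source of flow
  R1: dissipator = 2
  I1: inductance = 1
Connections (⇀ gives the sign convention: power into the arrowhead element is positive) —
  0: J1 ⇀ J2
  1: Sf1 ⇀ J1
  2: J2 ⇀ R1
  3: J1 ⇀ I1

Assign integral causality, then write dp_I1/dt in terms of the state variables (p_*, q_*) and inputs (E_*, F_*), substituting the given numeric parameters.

dp_I1/dt = 2*F_Sf1 - 2*p_I1

β1 →Sf1  (Sf1 fixes flow; stroke at Sf1)
β3 →I1  (I1 outputs flow p/I1)
β0 →J1  (closing 0-jn rule on J1)
β2 →J2  (J2: last free bond brings effort in)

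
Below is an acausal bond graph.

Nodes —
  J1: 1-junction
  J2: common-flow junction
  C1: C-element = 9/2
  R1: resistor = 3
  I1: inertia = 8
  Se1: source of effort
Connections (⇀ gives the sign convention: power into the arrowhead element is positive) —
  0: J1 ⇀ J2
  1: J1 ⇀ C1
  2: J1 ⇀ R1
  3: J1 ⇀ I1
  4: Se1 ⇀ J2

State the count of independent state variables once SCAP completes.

2  (C1, I1 all integral)

b4 |J2  (Se1: effort source, stroke at far end)
b0 |J1  (closing 1-jn rule on J2)
b1 |J1  (C1: C, integral causality)
b3 |I1  (prefer integral on I1)
b2 |J1  (J1: bond 3 brought flow, rest push out)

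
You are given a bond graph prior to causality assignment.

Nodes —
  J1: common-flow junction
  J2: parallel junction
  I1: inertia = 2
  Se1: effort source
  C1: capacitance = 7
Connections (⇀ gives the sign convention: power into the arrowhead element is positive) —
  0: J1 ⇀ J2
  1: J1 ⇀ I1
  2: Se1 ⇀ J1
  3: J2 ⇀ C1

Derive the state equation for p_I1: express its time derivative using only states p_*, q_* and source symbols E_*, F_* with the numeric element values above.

bond 2 →J1  (source Se1 imposes e)
bond 1 →I1  (I1 outputs flow p/I1)
bond 0 →J1  (J1 flow already set via bond 1)
bond 3 →J2  (J2 needs exactly one e-in)

dp_I1/dt = E_Se1 - q_C1/7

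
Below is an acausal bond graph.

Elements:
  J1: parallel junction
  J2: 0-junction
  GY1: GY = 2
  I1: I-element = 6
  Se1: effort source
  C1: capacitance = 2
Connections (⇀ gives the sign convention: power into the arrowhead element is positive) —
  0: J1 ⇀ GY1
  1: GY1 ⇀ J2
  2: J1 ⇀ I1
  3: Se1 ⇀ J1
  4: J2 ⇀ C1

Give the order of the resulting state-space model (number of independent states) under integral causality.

b3 stroke→J1  (Se1 fixes effort; stroke away)
b0 stroke→GY1  (common-e at J1 fixed by 3)
b2 stroke→I1  (J1: bond 3 brought effort, rest push out)
b1 stroke→GY1  (through GY1, causality inverts; strokes same side of GY1)
b4 stroke→J2  (J2 needs exactly one e-in)

2  (C1, I1 all integral)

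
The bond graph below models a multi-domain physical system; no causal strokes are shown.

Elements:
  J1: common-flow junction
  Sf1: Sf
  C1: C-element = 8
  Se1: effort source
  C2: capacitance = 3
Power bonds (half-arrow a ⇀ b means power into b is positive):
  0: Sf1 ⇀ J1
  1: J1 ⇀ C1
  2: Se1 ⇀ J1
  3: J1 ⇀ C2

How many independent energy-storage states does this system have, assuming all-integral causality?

2  (C1, C2 all integral)

b0 stroke at Sf1  (Sf1: flow source, stroke at near end)
b2 stroke at J1  (Se1 (Se) sets effort on bond)
b1 stroke at J1  (common-f at J1 fixed by 0)
b3 stroke at J1  (J1: bond 0 brought flow, rest push out)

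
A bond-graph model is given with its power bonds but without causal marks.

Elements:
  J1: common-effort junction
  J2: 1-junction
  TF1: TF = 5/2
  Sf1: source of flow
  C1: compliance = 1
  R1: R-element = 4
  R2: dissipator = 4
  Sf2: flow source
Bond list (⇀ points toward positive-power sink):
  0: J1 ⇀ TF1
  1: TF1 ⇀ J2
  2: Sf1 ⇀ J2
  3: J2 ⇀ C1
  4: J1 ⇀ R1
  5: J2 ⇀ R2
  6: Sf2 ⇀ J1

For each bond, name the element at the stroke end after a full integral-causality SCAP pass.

bond 2 stroke→Sf1  (Sf1: flow source, stroke at near end)
bond 6 stroke→Sf2  (Sf2 fixes flow; stroke at Sf2)
bond 1 stroke→J2  (J2: bond 2 brought flow, rest push out)
bond 3 stroke→J2  (J2 flow already set via bond 2)
bond 5 stroke→J2  (common-f at J2 fixed by 2)
bond 0 stroke→TF1  (TF1 one-in-one-out from 1)
bond 4 stroke→J1  (only one effort-in slot at J1)

β0 |TF1
β1 |J2
β2 |Sf1
β3 |J2
β4 |J1
β5 |J2
β6 |Sf2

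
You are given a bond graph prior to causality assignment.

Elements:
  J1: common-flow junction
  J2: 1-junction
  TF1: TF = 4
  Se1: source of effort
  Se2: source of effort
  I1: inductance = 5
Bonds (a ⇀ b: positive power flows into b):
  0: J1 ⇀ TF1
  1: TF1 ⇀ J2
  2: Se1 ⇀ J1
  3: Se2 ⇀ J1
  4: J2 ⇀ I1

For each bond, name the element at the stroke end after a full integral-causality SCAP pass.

β2 |J1  (Se1 fixes effort; stroke away)
β3 |J1  (source Se2 imposes e)
β0 |TF1  (J1 needs exactly one f-in)
β1 |J2  (TF TF1: opposite of bond 0)
β4 |I1  (only one flow-in slot at J2)

#0 |TF1
#1 |J2
#2 |J1
#3 |J1
#4 |I1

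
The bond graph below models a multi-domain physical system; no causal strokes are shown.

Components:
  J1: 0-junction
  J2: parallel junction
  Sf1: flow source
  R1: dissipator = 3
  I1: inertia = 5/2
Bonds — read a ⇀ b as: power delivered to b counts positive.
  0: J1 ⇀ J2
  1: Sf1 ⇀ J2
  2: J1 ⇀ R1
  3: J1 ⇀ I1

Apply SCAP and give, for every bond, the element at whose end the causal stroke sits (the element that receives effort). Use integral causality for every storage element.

#1 |Sf1  (Sf1: flow source, stroke at near end)
#0 |J2  (J2: last free bond brings effort in)
#3 |I1  (I1: I, integral causality)
#2 |J1  (only one effort-in slot at J1)

bond 0 →J2
bond 1 →Sf1
bond 2 →J1
bond 3 →I1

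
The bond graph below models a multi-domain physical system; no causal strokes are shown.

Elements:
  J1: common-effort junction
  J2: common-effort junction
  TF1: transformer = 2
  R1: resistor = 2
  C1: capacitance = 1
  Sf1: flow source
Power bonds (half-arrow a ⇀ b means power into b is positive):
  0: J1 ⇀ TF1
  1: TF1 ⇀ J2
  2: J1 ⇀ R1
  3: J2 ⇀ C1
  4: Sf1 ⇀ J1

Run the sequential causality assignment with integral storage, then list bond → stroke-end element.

#0 stroke at J1
#1 stroke at TF1
#2 stroke at R1
#3 stroke at J2
#4 stroke at Sf1

bond 4 stroke at Sf1  (Sf1 (Sf) sets flow on bond)
bond 3 stroke at J2  (prefer integral on C1)
bond 1 stroke at TF1  (J2 effort already set via bond 3)
bond 0 stroke at J1  (TF TF1: opposite of bond 1)
bond 2 stroke at R1  (J1 effort already set via bond 0)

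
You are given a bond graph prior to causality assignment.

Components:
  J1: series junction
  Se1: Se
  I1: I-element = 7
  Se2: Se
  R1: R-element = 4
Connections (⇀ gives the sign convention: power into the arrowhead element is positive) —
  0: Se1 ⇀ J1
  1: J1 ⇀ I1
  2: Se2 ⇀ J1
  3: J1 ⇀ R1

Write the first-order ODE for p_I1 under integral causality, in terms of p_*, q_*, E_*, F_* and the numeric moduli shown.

bond 0 |J1  (Se1 (Se) sets effort on bond)
bond 2 |J1  (Se2 fixes effort; stroke away)
bond 1 |I1  (I1 outputs flow p/I1)
bond 3 |J1  (1-jn J1 has f-setter on 1)

dp_I1/dt = E_Se1 + E_Se2 - 4*p_I1/7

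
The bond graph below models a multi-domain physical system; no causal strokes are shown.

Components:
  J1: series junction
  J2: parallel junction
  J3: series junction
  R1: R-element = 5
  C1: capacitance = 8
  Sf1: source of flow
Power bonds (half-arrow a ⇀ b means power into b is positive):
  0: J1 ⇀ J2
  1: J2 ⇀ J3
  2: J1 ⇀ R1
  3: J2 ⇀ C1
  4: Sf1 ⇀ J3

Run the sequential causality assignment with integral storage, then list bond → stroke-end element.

β0 stroke→J1
β1 stroke→J3
β2 stroke→R1
β3 stroke→J2
β4 stroke→Sf1

β4 |Sf1  (Sf1: flow source, stroke at near end)
β1 |J3  (common-f at J3 fixed by 4)
β3 |J2  (prefer integral on C1)
β0 |J1  (common-e at J2 fixed by 3)
β2 |R1  (closing 1-jn rule on J1)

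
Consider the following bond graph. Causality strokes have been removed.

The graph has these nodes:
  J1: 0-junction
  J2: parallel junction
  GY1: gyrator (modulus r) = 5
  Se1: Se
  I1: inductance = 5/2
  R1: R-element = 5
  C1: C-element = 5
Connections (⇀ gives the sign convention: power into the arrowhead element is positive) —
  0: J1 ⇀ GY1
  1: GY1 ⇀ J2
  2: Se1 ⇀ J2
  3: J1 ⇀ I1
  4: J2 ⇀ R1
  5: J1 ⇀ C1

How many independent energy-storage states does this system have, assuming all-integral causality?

b2 →J2  (Se1 (Se) sets effort on bond)
b1 →GY1  (common-e at J2 fixed by 2)
b4 →R1  (J2 effort already set via bond 2)
b0 →GY1  (through GY1, causality inverts; strokes same side of GY1)
b3 →I1  (prefer integral on I1)
b5 →J1  (only one effort-in slot at J1)

2  (C1, I1 all integral)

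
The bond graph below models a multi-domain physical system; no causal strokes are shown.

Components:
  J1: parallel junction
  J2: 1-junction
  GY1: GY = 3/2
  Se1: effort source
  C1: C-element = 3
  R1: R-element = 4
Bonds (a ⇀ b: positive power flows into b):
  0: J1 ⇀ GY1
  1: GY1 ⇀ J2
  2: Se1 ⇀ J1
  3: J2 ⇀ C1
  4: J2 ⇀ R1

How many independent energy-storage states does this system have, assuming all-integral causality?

1  (C1 all integral)

β2 |J1  (source Se1 imposes e)
β0 |GY1  (common-e at J1 fixed by 2)
β1 |GY1  (GY1: gyrator matches bond 0)
β3 |J2  (J2 flow already set via bond 1)
β4 |J2  (1-jn J2 has f-setter on 1)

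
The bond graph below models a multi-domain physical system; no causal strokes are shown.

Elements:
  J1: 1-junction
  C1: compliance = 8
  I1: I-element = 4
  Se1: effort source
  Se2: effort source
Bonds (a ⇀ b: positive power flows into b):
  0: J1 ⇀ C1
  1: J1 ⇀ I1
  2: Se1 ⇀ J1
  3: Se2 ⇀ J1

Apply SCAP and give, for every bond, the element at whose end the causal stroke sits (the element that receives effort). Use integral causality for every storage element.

β0 stroke→J1
β1 stroke→I1
β2 stroke→J1
β3 stroke→J1

β2 →J1  (Se1: effort source, stroke at far end)
β3 →J1  (Se2: effort source, stroke at far end)
β0 →J1  (C1 integral (e out))
β1 →I1  (J1: last free bond brings flow in)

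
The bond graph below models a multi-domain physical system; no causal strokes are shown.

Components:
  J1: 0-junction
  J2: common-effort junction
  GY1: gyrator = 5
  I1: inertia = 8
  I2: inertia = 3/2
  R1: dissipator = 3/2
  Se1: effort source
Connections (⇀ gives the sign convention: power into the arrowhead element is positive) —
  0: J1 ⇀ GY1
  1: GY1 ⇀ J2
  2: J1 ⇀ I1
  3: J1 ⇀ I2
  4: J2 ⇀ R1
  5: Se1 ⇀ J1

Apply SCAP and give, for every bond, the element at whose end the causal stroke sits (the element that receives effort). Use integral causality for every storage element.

b0 |GY1
b1 |GY1
b2 |I1
b3 |I2
b4 |J2
b5 |J1

#5 →J1  (Se1 (Se) sets effort on bond)
#0 →GY1  (0-jn J1 has e-setter on 5)
#2 →I1  (0-jn J1 has e-setter on 5)
#3 →I2  (J1 effort already set via bond 5)
#1 →GY1  (GY GY1: same side as bond 0)
#4 →J2  (J2: last free bond brings effort in)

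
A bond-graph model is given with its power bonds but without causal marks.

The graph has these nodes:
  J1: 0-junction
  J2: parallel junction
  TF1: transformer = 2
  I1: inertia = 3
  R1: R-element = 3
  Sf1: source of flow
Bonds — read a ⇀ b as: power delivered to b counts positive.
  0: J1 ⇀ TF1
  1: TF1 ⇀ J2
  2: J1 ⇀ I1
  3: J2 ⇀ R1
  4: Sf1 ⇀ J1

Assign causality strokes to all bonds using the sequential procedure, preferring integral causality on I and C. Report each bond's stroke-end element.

β4 stroke at Sf1  (Sf1 fixes flow; stroke at Sf1)
β2 stroke at I1  (I1 outputs flow p/I1)
β0 stroke at J1  (only one effort-in slot at J1)
β1 stroke at TF1  (TF1 one-in-one-out from 0)
β3 stroke at J2  (closing 0-jn rule on J2)

bond 0 stroke at J1
bond 1 stroke at TF1
bond 2 stroke at I1
bond 3 stroke at J2
bond 4 stroke at Sf1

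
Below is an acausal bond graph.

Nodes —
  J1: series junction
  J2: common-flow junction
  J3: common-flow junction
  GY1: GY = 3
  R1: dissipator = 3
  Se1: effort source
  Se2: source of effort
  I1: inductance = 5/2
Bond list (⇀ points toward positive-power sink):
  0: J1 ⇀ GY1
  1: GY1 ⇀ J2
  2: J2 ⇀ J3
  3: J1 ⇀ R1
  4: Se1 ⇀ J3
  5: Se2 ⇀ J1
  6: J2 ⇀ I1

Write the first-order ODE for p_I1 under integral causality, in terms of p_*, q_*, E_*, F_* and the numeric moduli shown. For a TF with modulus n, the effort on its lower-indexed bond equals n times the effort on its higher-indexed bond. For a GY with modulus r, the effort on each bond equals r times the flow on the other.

dp_I1/dt = E_Se1 + E_Se2 - 6*p_I1/5

#4 |J3  (Se1: effort source, stroke at far end)
#5 |J1  (Se2 (Se) sets effort on bond)
#2 |J2  (J3: last free bond brings flow in)
#6 |I1  (prefer integral on I1)
#1 |J2  (common-f at J2 fixed by 6)
#0 |J1  (GY GY1: same side as bond 1)
#3 |R1  (only one flow-in slot at J1)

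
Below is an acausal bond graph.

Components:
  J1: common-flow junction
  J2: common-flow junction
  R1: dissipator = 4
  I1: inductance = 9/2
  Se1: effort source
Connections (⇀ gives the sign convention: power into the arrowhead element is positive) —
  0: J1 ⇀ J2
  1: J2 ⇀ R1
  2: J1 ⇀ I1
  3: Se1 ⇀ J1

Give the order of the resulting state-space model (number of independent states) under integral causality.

1  (I1 all integral)

bond 3 stroke→J1  (Se1: effort source, stroke at far end)
bond 2 stroke→I1  (I1 integral (f out))
bond 0 stroke→J1  (J1: bond 2 brought flow, rest push out)
bond 1 stroke→J2  (common-f at J2 fixed by 0)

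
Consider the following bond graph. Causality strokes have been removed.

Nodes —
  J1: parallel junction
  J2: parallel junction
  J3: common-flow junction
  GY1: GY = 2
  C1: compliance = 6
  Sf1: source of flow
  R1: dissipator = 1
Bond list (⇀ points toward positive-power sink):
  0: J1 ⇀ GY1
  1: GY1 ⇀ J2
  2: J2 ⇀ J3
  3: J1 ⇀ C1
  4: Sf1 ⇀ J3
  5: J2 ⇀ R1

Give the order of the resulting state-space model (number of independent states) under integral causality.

1  (C1 all integral)

#4 stroke at Sf1  (Sf1 fixes flow; stroke at Sf1)
#2 stroke at J3  (J3 flow already set via bond 4)
#3 stroke at J1  (C1 integral (e out))
#0 stroke at GY1  (J1 effort already set via bond 3)
#1 stroke at GY1  (GY1: gyrator matches bond 0)
#5 stroke at J2  (only one effort-in slot at J2)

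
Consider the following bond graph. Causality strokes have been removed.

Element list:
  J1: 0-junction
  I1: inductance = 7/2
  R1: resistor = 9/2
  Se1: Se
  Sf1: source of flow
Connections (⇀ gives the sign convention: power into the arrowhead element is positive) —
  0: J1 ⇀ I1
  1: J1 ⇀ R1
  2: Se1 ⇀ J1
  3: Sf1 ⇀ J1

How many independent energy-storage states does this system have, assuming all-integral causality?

b2 →J1  (Se1 fixes effort; stroke away)
b3 →Sf1  (Sf1 (Sf) sets flow on bond)
b0 →I1  (J1: bond 2 brought effort, rest push out)
b1 →R1  (J1: bond 2 brought effort, rest push out)

1  (I1 all integral)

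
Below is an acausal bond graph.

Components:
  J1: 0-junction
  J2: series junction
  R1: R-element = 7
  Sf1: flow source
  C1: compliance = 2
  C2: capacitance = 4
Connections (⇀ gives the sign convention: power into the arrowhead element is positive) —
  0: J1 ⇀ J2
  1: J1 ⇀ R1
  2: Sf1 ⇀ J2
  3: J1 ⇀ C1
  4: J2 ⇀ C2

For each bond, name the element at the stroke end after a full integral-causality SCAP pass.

#2 |Sf1  (Sf1 fixes flow; stroke at Sf1)
#0 |J2  (J2: bond 2 brought flow, rest push out)
#4 |J2  (common-f at J2 fixed by 2)
#3 |J1  (C1: C, integral causality)
#1 |R1  (0-jn J1 has e-setter on 3)

b0 stroke→J2
b1 stroke→R1
b2 stroke→Sf1
b3 stroke→J1
b4 stroke→J2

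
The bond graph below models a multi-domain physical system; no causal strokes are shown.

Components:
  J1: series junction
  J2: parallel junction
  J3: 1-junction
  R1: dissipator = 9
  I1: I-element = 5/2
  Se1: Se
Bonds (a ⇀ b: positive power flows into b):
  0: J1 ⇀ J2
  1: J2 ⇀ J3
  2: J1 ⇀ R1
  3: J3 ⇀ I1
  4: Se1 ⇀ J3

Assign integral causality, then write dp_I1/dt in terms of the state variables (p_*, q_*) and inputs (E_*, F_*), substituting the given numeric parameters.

dp_I1/dt = E_Se1 - 18*p_I1/5

b4 stroke→J3  (Se1 fixes effort; stroke away)
b3 stroke→I1  (I1 integral (f out))
b1 stroke→J3  (J3: bond 3 brought flow, rest push out)
b0 stroke→J2  (J2 needs exactly one e-in)
b2 stroke→J1  (J1: bond 0 brought flow, rest push out)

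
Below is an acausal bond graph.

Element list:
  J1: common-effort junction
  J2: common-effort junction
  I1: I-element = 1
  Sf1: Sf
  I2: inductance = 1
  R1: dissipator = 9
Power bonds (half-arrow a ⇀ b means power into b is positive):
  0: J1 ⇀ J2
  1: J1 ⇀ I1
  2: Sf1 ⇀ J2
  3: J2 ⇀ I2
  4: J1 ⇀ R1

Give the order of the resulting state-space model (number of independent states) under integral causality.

bond 2 stroke at Sf1  (Sf1: flow source, stroke at near end)
bond 1 stroke at I1  (I1: I, integral causality)
bond 3 stroke at I2  (I2 outputs flow p/I2)
bond 0 stroke at J2  (only one effort-in slot at J2)
bond 4 stroke at J1  (J1: last free bond brings effort in)

2  (I1, I2 all integral)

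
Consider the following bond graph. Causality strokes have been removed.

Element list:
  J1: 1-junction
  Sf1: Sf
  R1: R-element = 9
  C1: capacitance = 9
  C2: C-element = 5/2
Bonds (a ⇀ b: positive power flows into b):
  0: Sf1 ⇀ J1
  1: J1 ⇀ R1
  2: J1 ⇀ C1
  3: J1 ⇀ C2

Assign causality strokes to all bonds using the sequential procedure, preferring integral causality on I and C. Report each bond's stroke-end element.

β0 →Sf1
β1 →J1
β2 →J1
β3 →J1

b0 stroke→Sf1  (Sf1 (Sf) sets flow on bond)
b1 stroke→J1  (1-jn J1 has f-setter on 0)
b2 stroke→J1  (J1: bond 0 brought flow, rest push out)
b3 stroke→J1  (1-jn J1 has f-setter on 0)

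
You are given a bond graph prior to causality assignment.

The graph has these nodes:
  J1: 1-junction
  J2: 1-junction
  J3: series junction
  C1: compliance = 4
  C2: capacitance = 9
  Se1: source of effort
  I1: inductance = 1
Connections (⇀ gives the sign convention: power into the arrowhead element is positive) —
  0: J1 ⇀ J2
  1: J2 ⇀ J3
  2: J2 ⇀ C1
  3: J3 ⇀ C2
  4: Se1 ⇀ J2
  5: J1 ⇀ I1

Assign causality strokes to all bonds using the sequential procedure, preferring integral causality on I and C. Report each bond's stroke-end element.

#4 stroke→J2  (Se1: effort source, stroke at far end)
#2 stroke→J2  (prefer integral on C1)
#3 stroke→J3  (prefer integral on C2)
#1 stroke→J2  (only one flow-in slot at J3)
#0 stroke→J1  (closing 1-jn rule on J2)
#5 stroke→I1  (closing 1-jn rule on J1)

#0 stroke→J1
#1 stroke→J2
#2 stroke→J2
#3 stroke→J3
#4 stroke→J2
#5 stroke→I1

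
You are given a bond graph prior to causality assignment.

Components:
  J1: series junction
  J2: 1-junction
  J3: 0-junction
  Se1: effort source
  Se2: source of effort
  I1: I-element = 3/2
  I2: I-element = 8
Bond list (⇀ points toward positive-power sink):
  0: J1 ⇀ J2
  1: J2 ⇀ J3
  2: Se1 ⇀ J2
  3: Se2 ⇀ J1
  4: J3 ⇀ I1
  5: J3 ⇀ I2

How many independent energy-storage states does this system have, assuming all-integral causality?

β2 stroke→J2  (Se1: effort source, stroke at far end)
β3 stroke→J1  (Se2 fixes effort; stroke away)
β0 stroke→J2  (J1: last free bond brings flow in)
β1 stroke→J3  (J2: last free bond brings flow in)
β4 stroke→I1  (common-e at J3 fixed by 1)
β5 stroke→I2  (0-jn J3 has e-setter on 1)

2  (I1, I2 all integral)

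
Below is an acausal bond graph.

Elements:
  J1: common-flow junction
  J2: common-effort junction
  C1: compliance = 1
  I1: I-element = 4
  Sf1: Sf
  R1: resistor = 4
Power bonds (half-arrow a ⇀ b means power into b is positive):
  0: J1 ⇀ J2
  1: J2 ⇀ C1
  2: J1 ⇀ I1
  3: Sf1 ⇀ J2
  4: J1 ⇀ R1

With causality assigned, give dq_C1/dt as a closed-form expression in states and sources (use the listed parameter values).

bond 3 →Sf1  (Sf1 fixes flow; stroke at Sf1)
bond 1 →J2  (C1: C, integral causality)
bond 0 →J1  (J2 effort already set via bond 1)
bond 2 →I1  (I1 outputs flow p/I1)
bond 4 →J1  (common-f at J1 fixed by 2)

dq_C1/dt = F_Sf1 + p_I1/4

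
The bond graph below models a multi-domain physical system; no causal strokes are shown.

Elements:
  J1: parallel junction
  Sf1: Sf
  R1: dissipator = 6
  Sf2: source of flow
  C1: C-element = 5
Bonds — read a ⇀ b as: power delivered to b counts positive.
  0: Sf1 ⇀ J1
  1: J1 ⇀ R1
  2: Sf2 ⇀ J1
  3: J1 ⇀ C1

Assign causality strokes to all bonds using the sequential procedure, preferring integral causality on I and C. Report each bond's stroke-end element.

bond 0 |Sf1
bond 1 |R1
bond 2 |Sf2
bond 3 |J1

#0 stroke at Sf1  (Sf1: flow source, stroke at near end)
#2 stroke at Sf2  (Sf2: flow source, stroke at near end)
#3 stroke at J1  (C1: C, integral causality)
#1 stroke at R1  (J1: bond 3 brought effort, rest push out)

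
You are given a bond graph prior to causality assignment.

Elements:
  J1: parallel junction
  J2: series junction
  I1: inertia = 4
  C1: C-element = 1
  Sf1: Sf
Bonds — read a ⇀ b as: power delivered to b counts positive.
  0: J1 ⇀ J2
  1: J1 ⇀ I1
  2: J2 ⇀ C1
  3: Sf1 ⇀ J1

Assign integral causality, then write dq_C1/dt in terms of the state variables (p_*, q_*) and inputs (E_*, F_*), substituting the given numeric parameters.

dq_C1/dt = F_Sf1 - p_I1/4

β3 |Sf1  (Sf1 (Sf) sets flow on bond)
β1 |I1  (I1 outputs flow p/I1)
β0 |J1  (J1 needs exactly one e-in)
β2 |J2  (common-f at J2 fixed by 0)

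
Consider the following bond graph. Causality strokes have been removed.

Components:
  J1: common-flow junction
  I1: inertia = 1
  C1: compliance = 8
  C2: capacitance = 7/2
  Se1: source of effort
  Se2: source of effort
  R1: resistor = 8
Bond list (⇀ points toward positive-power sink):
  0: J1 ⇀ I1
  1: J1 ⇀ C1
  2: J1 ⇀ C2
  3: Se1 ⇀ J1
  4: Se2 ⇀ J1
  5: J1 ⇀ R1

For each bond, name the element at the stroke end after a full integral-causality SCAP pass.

bond 3 stroke at J1  (source Se1 imposes e)
bond 4 stroke at J1  (Se2 (Se) sets effort on bond)
bond 0 stroke at I1  (prefer integral on I1)
bond 1 stroke at J1  (1-jn J1 has f-setter on 0)
bond 2 stroke at J1  (J1 flow already set via bond 0)
bond 5 stroke at J1  (J1 flow already set via bond 0)

#0 stroke at I1
#1 stroke at J1
#2 stroke at J1
#3 stroke at J1
#4 stroke at J1
#5 stroke at J1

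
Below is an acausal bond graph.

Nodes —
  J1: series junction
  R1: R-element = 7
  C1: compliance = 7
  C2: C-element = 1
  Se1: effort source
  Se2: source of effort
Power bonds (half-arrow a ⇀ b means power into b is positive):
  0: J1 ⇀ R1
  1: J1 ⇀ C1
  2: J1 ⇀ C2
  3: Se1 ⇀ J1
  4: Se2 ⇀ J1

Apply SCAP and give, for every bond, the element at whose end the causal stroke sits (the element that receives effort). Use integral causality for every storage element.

b3 stroke at J1  (source Se1 imposes e)
b4 stroke at J1  (Se2 (Se) sets effort on bond)
b1 stroke at J1  (C1 outputs effort q/C1)
b2 stroke at J1  (C2 outputs effort q/C2)
b0 stroke at R1  (only one flow-in slot at J1)

#0 →R1
#1 →J1
#2 →J1
#3 →J1
#4 →J1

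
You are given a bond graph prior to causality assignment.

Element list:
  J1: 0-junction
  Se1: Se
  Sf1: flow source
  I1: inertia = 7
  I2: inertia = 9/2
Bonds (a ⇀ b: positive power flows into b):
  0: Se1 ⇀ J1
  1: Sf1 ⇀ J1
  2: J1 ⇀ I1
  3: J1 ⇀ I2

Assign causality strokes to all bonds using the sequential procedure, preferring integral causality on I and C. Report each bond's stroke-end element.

b0 →J1
b1 →Sf1
b2 →I1
b3 →I2

β0 stroke at J1  (source Se1 imposes e)
β1 stroke at Sf1  (Sf1: flow source, stroke at near end)
β2 stroke at I1  (J1 effort already set via bond 0)
β3 stroke at I2  (common-e at J1 fixed by 0)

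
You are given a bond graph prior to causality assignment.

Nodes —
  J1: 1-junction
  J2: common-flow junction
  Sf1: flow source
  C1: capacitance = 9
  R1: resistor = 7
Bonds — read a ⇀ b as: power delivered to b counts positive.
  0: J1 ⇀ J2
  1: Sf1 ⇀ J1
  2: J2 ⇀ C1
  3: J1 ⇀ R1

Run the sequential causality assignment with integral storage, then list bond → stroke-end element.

bond 0 stroke at J1
bond 1 stroke at Sf1
bond 2 stroke at J2
bond 3 stroke at J1

b1 stroke at Sf1  (Sf1 (Sf) sets flow on bond)
b0 stroke at J1  (1-jn J1 has f-setter on 1)
b3 stroke at J1  (common-f at J1 fixed by 1)
b2 stroke at J2  (J2: bond 0 brought flow, rest push out)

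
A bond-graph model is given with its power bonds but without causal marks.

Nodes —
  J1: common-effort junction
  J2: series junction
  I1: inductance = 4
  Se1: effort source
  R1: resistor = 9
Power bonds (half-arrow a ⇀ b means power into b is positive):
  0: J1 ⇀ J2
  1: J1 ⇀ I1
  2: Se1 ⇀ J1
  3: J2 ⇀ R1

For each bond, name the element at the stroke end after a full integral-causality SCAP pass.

#2 stroke at J1  (Se1 fixes effort; stroke away)
#0 stroke at J2  (0-jn J1 has e-setter on 2)
#1 stroke at I1  (J1 effort already set via bond 2)
#3 stroke at R1  (only one flow-in slot at J2)

b0 |J2
b1 |I1
b2 |J1
b3 |R1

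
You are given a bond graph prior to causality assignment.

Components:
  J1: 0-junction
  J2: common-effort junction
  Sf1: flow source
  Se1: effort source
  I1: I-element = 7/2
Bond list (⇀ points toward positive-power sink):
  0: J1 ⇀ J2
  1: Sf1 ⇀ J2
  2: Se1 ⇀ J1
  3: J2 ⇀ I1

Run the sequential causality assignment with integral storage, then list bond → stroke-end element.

β1 →Sf1  (Sf1 (Sf) sets flow on bond)
β2 →J1  (Se1 (Se) sets effort on bond)
β0 →J2  (J1 effort already set via bond 2)
β3 →I1  (common-e at J2 fixed by 0)

#0 stroke→J2
#1 stroke→Sf1
#2 stroke→J1
#3 stroke→I1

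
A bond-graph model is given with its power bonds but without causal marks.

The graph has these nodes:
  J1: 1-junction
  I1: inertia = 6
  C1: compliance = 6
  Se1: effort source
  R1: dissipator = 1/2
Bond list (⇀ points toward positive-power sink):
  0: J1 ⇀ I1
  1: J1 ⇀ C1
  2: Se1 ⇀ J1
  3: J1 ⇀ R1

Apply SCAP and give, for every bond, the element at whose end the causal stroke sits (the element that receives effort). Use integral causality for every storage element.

#0 →I1
#1 →J1
#2 →J1
#3 →J1

b2 |J1  (source Se1 imposes e)
b0 |I1  (I1 integral (f out))
b1 |J1  (common-f at J1 fixed by 0)
b3 |J1  (J1: bond 0 brought flow, rest push out)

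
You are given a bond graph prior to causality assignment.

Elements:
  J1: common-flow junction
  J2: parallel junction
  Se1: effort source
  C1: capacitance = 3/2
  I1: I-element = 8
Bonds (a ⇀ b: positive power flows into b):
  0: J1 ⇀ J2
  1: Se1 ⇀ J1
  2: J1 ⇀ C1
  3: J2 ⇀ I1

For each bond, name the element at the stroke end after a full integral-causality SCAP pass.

bond 1 |J1  (source Se1 imposes e)
bond 2 |J1  (prefer integral on C1)
bond 0 |J2  (J1: last free bond brings flow in)
bond 3 |I1  (J2: bond 0 brought effort, rest push out)

b0 stroke at J2
b1 stroke at J1
b2 stroke at J1
b3 stroke at I1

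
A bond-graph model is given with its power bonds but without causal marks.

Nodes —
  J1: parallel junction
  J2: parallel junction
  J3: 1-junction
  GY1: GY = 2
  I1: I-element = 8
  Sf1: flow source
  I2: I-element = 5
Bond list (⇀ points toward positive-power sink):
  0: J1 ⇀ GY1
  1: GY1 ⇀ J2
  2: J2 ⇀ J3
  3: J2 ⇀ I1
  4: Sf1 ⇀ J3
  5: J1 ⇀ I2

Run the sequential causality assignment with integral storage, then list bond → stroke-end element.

bond 0 →J1
bond 1 →J2
bond 2 →J3
bond 3 →I1
bond 4 →Sf1
bond 5 →I2

b4 →Sf1  (Sf1 (Sf) sets flow on bond)
b2 →J3  (J3 flow already set via bond 4)
b3 →I1  (I1: I, integral causality)
b1 →J2  (closing 0-jn rule on J2)
b0 →J1  (GY1: gyrator matches bond 1)
b5 →I2  (J1 effort already set via bond 0)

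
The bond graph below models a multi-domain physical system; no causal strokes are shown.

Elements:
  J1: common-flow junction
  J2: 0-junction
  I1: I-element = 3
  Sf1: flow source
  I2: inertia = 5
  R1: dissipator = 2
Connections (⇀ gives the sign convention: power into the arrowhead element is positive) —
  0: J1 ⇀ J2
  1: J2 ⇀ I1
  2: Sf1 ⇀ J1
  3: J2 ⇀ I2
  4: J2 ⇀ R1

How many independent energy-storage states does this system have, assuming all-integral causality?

2  (I1, I2 all integral)

b2 |Sf1  (source Sf1 imposes f)
b0 |J1  (common-f at J1 fixed by 2)
b1 |I1  (I1: I, integral causality)
b3 |I2  (I2: I, integral causality)
b4 |J2  (J2: last free bond brings effort in)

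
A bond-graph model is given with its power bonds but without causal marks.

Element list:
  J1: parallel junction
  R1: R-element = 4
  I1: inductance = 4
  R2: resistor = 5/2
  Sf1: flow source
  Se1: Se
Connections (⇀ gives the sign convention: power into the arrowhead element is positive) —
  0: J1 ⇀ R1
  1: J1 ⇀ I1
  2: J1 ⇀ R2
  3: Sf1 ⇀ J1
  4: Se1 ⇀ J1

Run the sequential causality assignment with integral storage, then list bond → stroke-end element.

b0 |R1
b1 |I1
b2 |R2
b3 |Sf1
b4 |J1

β3 |Sf1  (Sf1 fixes flow; stroke at Sf1)
β4 |J1  (Se1: effort source, stroke at far end)
β0 |R1  (0-jn J1 has e-setter on 4)
β1 |I1  (J1: bond 4 brought effort, rest push out)
β2 |R2  (common-e at J1 fixed by 4)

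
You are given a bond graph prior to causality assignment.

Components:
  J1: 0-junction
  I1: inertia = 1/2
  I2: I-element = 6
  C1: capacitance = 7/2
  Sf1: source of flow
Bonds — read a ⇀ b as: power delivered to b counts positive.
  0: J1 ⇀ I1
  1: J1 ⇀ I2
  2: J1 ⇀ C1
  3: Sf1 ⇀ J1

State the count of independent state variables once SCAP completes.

3  (C1, I1, I2 all integral)

β3 stroke→Sf1  (Sf1: flow source, stroke at near end)
β0 stroke→I1  (I1 outputs flow p/I1)
β1 stroke→I2  (prefer integral on I2)
β2 stroke→J1  (only one effort-in slot at J1)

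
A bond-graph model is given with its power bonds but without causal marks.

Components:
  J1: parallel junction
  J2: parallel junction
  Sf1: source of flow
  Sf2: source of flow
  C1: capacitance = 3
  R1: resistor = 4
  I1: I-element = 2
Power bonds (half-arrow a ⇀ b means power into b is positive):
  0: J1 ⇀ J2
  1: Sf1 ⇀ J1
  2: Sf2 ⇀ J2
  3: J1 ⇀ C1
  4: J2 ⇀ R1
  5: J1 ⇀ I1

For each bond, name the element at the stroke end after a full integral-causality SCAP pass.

#1 stroke→Sf1  (Sf1: flow source, stroke at near end)
#2 stroke→Sf2  (Sf2 fixes flow; stroke at Sf2)
#3 stroke→J1  (prefer integral on C1)
#0 stroke→J2  (J1: bond 3 brought effort, rest push out)
#5 stroke→I1  (J1 effort already set via bond 3)
#4 stroke→R1  (common-e at J2 fixed by 0)

β0 →J2
β1 →Sf1
β2 →Sf2
β3 →J1
β4 →R1
β5 →I1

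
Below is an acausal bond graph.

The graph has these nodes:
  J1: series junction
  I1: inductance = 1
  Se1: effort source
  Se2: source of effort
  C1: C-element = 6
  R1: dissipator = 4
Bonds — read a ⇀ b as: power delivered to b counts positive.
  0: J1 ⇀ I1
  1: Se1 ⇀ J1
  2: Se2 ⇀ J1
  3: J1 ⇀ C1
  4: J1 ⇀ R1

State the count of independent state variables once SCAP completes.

2  (C1, I1 all integral)

bond 1 stroke→J1  (source Se1 imposes e)
bond 2 stroke→J1  (Se2 (Se) sets effort on bond)
bond 0 stroke→I1  (I1 integral (f out))
bond 3 stroke→J1  (1-jn J1 has f-setter on 0)
bond 4 stroke→J1  (J1: bond 0 brought flow, rest push out)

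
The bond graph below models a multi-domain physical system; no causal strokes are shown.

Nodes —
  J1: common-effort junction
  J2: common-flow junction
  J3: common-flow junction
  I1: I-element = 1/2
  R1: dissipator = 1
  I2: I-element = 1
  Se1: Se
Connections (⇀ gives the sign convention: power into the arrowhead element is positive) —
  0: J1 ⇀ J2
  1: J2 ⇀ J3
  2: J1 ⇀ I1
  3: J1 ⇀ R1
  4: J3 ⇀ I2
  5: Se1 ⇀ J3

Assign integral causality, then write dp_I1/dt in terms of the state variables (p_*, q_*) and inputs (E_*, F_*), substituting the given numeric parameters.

dp_I1/dt = -2*p_I1 - p_I2

bond 5 stroke→J3  (Se1 fixes effort; stroke away)
bond 2 stroke→I1  (I1 outputs flow p/I1)
bond 4 stroke→I2  (I2: I, integral causality)
bond 1 stroke→J3  (1-jn J3 has f-setter on 4)
bond 0 stroke→J2  (common-f at J2 fixed by 1)
bond 3 stroke→J1  (closing 0-jn rule on J1)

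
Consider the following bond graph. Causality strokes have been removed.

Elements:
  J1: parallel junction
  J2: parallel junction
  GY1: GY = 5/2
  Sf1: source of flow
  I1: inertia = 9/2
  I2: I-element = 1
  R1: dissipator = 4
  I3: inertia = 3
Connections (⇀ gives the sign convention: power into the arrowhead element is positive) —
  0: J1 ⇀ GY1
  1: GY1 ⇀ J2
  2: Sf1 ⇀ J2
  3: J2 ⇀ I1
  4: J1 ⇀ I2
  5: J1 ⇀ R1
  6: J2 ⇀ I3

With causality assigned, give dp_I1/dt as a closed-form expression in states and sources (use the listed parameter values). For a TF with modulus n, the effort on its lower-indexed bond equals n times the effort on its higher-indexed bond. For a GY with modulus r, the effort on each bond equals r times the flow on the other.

dp_I1/dt = 25*F_Sf1/16 - 25*p_I1/72 - 5*p_I2/2 - 25*p_I3/48

bond 2 stroke→Sf1  (Sf1: flow source, stroke at near end)
bond 3 stroke→I1  (I1 outputs flow p/I1)
bond 4 stroke→I2  (I2: I, integral causality)
bond 6 stroke→I3  (I3 outputs flow p/I3)
bond 1 stroke→J2  (only one effort-in slot at J2)
bond 0 stroke→J1  (GY GY1: same side as bond 1)
bond 5 stroke→R1  (J1: bond 0 brought effort, rest push out)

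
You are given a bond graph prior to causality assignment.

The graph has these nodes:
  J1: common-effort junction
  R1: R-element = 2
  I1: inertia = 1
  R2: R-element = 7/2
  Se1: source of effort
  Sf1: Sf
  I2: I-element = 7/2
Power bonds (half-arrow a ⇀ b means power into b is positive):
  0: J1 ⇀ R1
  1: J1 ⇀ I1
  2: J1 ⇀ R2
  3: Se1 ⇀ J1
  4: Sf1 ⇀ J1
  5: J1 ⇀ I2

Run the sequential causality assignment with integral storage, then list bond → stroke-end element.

bond 0 stroke at R1
bond 1 stroke at I1
bond 2 stroke at R2
bond 3 stroke at J1
bond 4 stroke at Sf1
bond 5 stroke at I2

bond 3 stroke at J1  (source Se1 imposes e)
bond 4 stroke at Sf1  (Sf1: flow source, stroke at near end)
bond 0 stroke at R1  (common-e at J1 fixed by 3)
bond 1 stroke at I1  (0-jn J1 has e-setter on 3)
bond 2 stroke at R2  (J1: bond 3 brought effort, rest push out)
bond 5 stroke at I2  (J1 effort already set via bond 3)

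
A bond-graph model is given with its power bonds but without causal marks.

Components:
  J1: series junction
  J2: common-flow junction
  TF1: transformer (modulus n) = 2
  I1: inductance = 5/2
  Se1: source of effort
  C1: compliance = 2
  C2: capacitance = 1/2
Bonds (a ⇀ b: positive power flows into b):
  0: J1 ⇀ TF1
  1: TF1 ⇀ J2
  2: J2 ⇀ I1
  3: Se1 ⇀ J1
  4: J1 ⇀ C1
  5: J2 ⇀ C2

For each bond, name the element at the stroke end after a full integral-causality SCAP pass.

b0 →TF1
b1 →J2
b2 →I1
b3 →J1
b4 →J1
b5 →J2

#3 stroke→J1  (source Se1 imposes e)
#2 stroke→I1  (I1 outputs flow p/I1)
#1 stroke→J2  (J2: bond 2 brought flow, rest push out)
#5 stroke→J2  (J2: bond 2 brought flow, rest push out)
#0 stroke→TF1  (TF1: transformer flips bond 1)
#4 stroke→J1  (J1 flow already set via bond 0)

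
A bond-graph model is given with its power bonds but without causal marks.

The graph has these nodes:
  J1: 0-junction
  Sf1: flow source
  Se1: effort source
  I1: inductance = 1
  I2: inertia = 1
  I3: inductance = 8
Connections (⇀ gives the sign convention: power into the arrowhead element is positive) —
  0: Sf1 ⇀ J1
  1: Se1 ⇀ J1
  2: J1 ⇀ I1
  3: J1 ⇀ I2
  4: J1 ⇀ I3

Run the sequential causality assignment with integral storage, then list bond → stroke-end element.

b0 stroke at Sf1
b1 stroke at J1
b2 stroke at I1
b3 stroke at I2
b4 stroke at I3

#0 →Sf1  (Sf1 fixes flow; stroke at Sf1)
#1 →J1  (Se1 (Se) sets effort on bond)
#2 →I1  (0-jn J1 has e-setter on 1)
#3 →I2  (common-e at J1 fixed by 1)
#4 →I3  (common-e at J1 fixed by 1)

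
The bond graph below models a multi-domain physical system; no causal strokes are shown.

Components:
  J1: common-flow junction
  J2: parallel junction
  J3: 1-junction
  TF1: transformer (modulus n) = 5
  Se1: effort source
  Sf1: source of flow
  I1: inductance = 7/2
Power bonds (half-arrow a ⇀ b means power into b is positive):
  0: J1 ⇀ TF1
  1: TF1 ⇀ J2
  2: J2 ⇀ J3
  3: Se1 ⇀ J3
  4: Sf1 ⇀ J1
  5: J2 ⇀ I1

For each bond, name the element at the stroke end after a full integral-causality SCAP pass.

β0 →J1
β1 →TF1
β2 →J2
β3 →J3
β4 →Sf1
β5 →I1

β3 stroke at J3  (Se1 fixes effort; stroke away)
β4 stroke at Sf1  (Sf1 fixes flow; stroke at Sf1)
β0 stroke at J1  (1-jn J1 has f-setter on 4)
β2 stroke at J2  (J3: last free bond brings flow in)
β1 stroke at TF1  (through TF1, causality passes straight; one stroke at TF1)
β5 stroke at I1  (common-e at J2 fixed by 2)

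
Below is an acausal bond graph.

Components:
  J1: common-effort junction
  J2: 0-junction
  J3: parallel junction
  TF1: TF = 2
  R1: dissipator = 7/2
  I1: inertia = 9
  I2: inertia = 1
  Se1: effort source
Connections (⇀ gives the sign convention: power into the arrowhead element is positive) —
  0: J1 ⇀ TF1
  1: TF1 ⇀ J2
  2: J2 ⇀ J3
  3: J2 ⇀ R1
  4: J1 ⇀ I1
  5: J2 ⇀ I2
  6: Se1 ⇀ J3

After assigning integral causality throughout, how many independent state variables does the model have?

bond 6 →J3  (Se1: effort source, stroke at far end)
bond 2 →J2  (J3 effort already set via bond 6)
bond 1 →TF1  (J2: bond 2 brought effort, rest push out)
bond 3 →R1  (J2 effort already set via bond 2)
bond 5 →I2  (J2 effort already set via bond 2)
bond 0 →J1  (TF1: transformer flips bond 1)
bond 4 →I1  (J1: bond 0 brought effort, rest push out)

2  (I1, I2 all integral)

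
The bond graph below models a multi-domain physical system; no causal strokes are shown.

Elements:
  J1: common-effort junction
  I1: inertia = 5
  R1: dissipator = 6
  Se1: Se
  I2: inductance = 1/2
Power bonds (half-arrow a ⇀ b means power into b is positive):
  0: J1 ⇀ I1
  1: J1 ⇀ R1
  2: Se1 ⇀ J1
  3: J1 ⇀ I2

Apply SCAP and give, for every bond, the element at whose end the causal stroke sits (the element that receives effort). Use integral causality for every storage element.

#0 |I1
#1 |R1
#2 |J1
#3 |I2

bond 2 stroke→J1  (Se1: effort source, stroke at far end)
bond 0 stroke→I1  (J1 effort already set via bond 2)
bond 1 stroke→R1  (J1: bond 2 brought effort, rest push out)
bond 3 stroke→I2  (J1: bond 2 brought effort, rest push out)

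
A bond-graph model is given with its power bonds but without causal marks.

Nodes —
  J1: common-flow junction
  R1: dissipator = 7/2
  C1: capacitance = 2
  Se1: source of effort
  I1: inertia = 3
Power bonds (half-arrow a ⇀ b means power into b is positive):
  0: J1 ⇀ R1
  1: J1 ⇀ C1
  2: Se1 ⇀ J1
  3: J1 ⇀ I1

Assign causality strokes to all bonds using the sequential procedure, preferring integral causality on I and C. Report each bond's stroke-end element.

b2 |J1  (Se1 (Se) sets effort on bond)
b1 |J1  (C1: C, integral causality)
b3 |I1  (I1 integral (f out))
b0 |J1  (common-f at J1 fixed by 3)

#0 stroke at J1
#1 stroke at J1
#2 stroke at J1
#3 stroke at I1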